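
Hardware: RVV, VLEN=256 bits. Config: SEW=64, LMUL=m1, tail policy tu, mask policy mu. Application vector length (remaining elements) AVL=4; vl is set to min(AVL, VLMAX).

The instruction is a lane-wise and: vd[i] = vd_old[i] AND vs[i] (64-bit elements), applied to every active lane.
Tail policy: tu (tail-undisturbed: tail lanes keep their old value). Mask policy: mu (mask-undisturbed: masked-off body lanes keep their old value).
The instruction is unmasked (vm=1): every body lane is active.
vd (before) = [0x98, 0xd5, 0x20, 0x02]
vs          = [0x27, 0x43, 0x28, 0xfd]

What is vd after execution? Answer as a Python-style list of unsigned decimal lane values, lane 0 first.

lanes per group: 256·1/64 = 4
vl ← min(4, 4) = 4
[0] and(0x98,0x27) = 0x00
[1] and(0xd5,0x43) = 0x41
[2] and(0x20,0x28) = 0x20
[3] and(0x02,0xfd) = 0x00

vd = [0, 65, 32, 0]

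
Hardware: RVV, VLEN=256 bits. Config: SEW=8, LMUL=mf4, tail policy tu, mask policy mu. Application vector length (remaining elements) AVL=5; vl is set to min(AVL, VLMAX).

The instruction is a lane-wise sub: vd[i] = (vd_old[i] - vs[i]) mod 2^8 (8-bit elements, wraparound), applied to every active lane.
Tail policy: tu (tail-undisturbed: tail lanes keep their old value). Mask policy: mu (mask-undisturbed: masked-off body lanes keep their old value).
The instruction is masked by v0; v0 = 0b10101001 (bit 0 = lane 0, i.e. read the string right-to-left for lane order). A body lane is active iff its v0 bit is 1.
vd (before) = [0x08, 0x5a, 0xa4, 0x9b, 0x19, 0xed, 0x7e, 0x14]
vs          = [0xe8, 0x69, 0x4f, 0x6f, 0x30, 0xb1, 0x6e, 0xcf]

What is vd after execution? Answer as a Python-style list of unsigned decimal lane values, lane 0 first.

VLMAX = (256 × 1/4) / 8 = 8 lanes
AVL=5 ≤ VLMAX=8, so vl = 5
vd[0] sub(0x08,0xe8) -> 0x20
vd[1] mask-off/keep -> 0x5a
vd[2] mask-off/keep -> 0xa4
vd[3] sub(0x9b,0x6f) -> 0x2c
vd[4] mask-off/keep -> 0x19
vd[5] tail/keep -> 0xed
vd[6] tail/keep -> 0x7e
vd[7] tail/keep -> 0x14

vd = [32, 90, 164, 44, 25, 237, 126, 20]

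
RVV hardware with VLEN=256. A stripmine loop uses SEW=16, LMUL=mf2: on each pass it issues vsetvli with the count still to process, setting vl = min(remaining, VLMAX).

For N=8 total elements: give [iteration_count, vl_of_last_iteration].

[iterations, last_vl] = [1, 8]

lanes per group: 256·1/2/16 = 8
N=8: ⌈8/8⌉ = 1 iters; last vl = 8 − 0×8 = 8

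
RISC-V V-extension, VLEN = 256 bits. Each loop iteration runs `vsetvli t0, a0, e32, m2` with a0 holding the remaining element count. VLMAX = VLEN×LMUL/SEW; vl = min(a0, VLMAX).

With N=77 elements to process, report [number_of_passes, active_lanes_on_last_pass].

VLMAX = (256 × 2) / 32 = 16 lanes
77 elements at 16/iter → 5 passes, remainder 13 on the last

[iterations, last_vl] = [5, 13]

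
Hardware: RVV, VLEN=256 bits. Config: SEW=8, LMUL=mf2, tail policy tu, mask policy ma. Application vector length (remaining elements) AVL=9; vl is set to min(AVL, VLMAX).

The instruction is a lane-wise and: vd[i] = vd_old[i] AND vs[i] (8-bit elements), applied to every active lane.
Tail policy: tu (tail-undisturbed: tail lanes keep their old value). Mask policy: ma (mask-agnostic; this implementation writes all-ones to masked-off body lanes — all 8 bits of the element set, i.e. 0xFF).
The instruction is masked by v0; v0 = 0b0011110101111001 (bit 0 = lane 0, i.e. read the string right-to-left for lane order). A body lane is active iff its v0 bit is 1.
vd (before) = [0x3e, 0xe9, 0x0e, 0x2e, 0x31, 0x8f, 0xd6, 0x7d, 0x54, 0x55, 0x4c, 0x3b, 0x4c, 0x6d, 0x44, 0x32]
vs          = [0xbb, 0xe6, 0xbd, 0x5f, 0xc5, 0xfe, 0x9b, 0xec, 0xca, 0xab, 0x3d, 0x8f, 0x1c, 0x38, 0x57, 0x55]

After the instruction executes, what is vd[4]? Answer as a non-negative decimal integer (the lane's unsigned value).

vd[4] = 1

VLMAX = (256 × 1/2) / 8 = 16 lanes
vl = min(AVL, VLMAX) = min(9, 16) = 9
lane  0: and(0x3e,0xbb) ⇒ 0x3a
lane  1: mask-off/ones ⇒ 0xff
lane  2: mask-off/ones ⇒ 0xff
lane  3: and(0x2e,0x5f) ⇒ 0x0e
lane  4: and(0x31,0xc5) ⇒ 0x01
lane  5: and(0x8f,0xfe) ⇒ 0x8e
lane  6: and(0xd6,0x9b) ⇒ 0x92
lane  7: mask-off/ones ⇒ 0xff
lane  8: and(0x54,0xca) ⇒ 0x40
lane  9: tail/keep ⇒ 0x55
lane 10: tail/keep ⇒ 0x4c
lane 11: tail/keep ⇒ 0x3b
lane 12: tail/keep ⇒ 0x4c
lane 13: tail/keep ⇒ 0x6d
lane 14: tail/keep ⇒ 0x44
lane 15: tail/keep ⇒ 0x32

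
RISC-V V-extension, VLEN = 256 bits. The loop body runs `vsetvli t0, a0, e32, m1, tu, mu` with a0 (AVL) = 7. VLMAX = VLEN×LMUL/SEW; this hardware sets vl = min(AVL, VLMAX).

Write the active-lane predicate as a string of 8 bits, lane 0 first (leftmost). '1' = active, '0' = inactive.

VLMAX = (256 × 1) / 32 = 8 lanes
vl ← min(7, 8) = 7
bits (lane 0 leftmost): 11111110

predicate = 11111110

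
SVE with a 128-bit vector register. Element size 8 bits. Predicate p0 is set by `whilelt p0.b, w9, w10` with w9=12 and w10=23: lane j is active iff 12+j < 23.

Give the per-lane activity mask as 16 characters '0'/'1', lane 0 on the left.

predicate = 1111111111100000

lane count: 128 div 8 = 16
active while 12+j < 23, i.e. j ∈ [0,11) capped at 16 ⇒ 11
bits (lane 0 leftmost): 1111111111100000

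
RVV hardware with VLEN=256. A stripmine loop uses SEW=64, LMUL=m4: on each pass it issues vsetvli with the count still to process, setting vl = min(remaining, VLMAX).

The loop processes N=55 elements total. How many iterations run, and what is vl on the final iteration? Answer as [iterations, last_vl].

VLMAX = VLEN×LMUL/SEW = 256×4/64 = 16
55 elements at 16/iter → 4 passes, remainder 7 on the last

[iterations, last_vl] = [4, 7]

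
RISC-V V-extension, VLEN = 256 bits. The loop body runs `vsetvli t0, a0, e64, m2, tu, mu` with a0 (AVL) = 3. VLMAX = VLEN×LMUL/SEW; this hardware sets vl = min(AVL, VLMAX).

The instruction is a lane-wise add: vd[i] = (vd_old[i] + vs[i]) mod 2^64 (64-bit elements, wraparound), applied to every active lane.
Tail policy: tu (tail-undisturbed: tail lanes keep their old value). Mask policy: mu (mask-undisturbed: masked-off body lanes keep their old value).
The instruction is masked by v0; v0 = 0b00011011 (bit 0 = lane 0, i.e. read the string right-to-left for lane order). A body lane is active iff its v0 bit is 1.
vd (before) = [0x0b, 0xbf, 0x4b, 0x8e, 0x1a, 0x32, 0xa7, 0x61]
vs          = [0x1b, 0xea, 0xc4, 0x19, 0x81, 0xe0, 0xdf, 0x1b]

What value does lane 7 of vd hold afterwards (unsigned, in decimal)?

vd[7] = 97

lanes per group: 256·2/64 = 8
AVL=3 ≤ VLMAX=8, so vl = 3
[0] add(0x0b,0x1b) = 0x26
[1] add(0xbf,0xea) = 0x1a9
[2] mask-off/keep = 0x4b
[3] tail/keep = 0x8e
[4] tail/keep = 0x1a
[5] tail/keep = 0x32
[6] tail/keep = 0xa7
[7] tail/keep = 0x61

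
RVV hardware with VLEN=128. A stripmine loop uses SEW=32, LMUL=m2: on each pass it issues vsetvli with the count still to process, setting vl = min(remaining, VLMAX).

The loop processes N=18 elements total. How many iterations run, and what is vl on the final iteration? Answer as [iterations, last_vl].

[iterations, last_vl] = [3, 2]

VLMAX = VLEN×LMUL/SEW = 128×2/32 = 8
iterations = ceil(18/8) = 3; final-pass vl = 2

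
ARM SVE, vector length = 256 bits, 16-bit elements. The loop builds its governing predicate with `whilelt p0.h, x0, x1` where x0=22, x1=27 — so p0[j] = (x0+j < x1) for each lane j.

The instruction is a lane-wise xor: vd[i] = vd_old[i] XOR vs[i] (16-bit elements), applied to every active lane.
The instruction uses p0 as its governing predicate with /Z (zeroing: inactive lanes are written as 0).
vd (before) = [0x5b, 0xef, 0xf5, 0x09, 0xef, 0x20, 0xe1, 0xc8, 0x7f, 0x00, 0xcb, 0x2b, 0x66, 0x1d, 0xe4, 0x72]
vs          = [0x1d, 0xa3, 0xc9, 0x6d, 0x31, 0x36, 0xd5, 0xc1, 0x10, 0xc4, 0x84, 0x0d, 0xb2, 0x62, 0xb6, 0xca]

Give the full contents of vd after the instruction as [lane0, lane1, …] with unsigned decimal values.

vd = [70, 76, 60, 100, 222, 0, 0, 0, 0, 0, 0, 0, 0, 0, 0, 0]

256-bit reg / 16-bit elem → 16 lanes
whilelt: lane j active iff 22+j < 27 → j < 5 → 5 active
[0] xor(0x5b,0x1d) = 0x46
[1] xor(0xef,0xa3) = 0x4c
[2] xor(0xf5,0xc9) = 0x3c
[3] xor(0x09,0x6d) = 0x64
[4] xor(0xef,0x31) = 0xde
[5] tail/zero = 0x00
[6] tail/zero = 0x00
[7] tail/zero = 0x00
[8] tail/zero = 0x00
[9] tail/zero = 0x00
[10] tail/zero = 0x00
[11] tail/zero = 0x00
[12] tail/zero = 0x00
[13] tail/zero = 0x00
[14] tail/zero = 0x00
[15] tail/zero = 0x00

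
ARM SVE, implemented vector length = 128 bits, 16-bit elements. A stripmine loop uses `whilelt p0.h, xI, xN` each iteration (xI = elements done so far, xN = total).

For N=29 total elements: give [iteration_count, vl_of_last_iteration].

[iterations, last_vl] = [4, 5]

128-bit reg / 16-bit elem → 8 lanes
N=29: ⌈29/8⌉ = 4 iters; last vl = 29 − 3×8 = 5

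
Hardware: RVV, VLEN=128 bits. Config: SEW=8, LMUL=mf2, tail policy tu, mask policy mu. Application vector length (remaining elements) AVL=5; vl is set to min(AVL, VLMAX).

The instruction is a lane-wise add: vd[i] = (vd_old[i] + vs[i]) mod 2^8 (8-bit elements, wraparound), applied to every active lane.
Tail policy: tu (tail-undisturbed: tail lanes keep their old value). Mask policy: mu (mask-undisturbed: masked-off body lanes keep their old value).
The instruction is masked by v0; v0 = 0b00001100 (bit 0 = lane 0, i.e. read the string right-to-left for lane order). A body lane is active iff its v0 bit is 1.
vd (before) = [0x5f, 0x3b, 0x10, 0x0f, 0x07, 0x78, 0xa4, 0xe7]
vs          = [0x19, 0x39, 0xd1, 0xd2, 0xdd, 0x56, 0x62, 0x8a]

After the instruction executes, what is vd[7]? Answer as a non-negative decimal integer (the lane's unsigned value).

vd[7] = 231

VLMAX = (128 × 1/2) / 8 = 8 lanes
vl ← min(5, 8) = 5
[0] mask-off/keep = 0x5f
[1] mask-off/keep = 0x3b
[2] add(0x10,0xd1) = 0xe1
[3] add(0x0f,0xd2) = 0xe1
[4] mask-off/keep = 0x07
[5] tail/keep = 0x78
[6] tail/keep = 0xa4
[7] tail/keep = 0xe7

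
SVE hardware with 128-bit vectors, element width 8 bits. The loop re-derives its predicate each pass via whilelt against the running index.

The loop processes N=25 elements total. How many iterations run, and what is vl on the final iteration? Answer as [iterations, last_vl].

[iterations, last_vl] = [2, 9]

lane count: 128 div 8 = 16
N=25: ⌈25/16⌉ = 2 iters; last vl = 25 − 1×16 = 9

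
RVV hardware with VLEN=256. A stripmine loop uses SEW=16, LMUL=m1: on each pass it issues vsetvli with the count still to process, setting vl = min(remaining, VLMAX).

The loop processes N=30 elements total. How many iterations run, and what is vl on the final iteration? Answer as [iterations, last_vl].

lanes per group: 256·1/16 = 16
N=30: ⌈30/16⌉ = 2 iters; last vl = 30 − 1×16 = 14

[iterations, last_vl] = [2, 14]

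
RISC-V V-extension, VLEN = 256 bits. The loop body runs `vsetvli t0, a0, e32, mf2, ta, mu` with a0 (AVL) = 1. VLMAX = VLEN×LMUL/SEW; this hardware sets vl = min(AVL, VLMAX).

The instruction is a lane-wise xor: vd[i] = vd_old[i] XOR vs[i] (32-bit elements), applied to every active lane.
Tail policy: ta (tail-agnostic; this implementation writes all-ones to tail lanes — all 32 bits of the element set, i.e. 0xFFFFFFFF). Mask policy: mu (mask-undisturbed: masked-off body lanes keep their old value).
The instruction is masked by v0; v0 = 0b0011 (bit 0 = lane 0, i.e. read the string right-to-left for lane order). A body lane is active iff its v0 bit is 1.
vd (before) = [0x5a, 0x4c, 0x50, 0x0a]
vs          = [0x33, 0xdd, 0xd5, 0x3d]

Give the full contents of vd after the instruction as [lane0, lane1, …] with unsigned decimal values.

vd = [105, 4294967295, 4294967295, 4294967295]

VLMAX = VLEN×LMUL/SEW = 256×1/2/32 = 4
AVL=1 ≤ VLMAX=4, so vl = 1
  i=0: xor(0x5a,0x33) → 105
  i=1: tail/ones → 4294967295
  i=2: tail/ones → 4294967295
  i=3: tail/ones → 4294967295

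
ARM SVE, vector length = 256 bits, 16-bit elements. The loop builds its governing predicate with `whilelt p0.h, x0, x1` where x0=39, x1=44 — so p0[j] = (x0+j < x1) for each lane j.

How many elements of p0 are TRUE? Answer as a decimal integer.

lane count: 256 div 16 = 16
active while 39+j < 44, i.e. j ∈ [0,5) capped at 16 ⇒ 5

vl = 5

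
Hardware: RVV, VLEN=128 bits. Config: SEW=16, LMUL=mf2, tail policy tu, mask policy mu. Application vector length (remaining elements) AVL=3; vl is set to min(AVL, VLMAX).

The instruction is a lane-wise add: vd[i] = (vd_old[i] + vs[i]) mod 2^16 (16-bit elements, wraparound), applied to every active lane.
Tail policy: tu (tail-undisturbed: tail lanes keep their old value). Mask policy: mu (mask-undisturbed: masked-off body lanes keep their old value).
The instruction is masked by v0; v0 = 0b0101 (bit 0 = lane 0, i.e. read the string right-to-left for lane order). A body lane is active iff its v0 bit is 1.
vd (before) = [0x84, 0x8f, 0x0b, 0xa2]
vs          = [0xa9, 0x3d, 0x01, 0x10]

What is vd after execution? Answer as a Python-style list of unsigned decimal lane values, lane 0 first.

VLMAX = (128 × 1/2) / 16 = 4 lanes
vl ← min(3, 4) = 3
[0] add(0x84,0xa9) = 0x12d
[1] mask-off/keep = 0x8f
[2] add(0x0b,0x01) = 0x0c
[3] tail/keep = 0xa2

vd = [301, 143, 12, 162]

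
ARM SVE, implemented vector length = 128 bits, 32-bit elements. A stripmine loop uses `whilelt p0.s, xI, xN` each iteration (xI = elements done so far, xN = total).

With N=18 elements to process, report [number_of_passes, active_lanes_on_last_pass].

[iterations, last_vl] = [5, 2]

128-bit reg / 32-bit elem → 4 lanes
N=18: ⌈18/4⌉ = 5 iters; last vl = 18 − 4×4 = 2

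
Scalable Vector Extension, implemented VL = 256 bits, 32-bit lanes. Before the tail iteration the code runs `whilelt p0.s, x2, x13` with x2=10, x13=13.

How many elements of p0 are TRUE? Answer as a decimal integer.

vl = 3

register lanes = 256/32 = 8
whilelt: lane j active iff 10+j < 13 → j < 3 → 3 active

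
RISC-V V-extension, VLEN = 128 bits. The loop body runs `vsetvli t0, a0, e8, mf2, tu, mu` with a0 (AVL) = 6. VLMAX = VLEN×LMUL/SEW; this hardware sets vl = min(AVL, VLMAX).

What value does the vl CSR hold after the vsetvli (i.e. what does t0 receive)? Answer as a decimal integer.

lanes per group: 128·1/2/8 = 8
vl = min(AVL, VLMAX) = min(6, 8) = 6

vl = 6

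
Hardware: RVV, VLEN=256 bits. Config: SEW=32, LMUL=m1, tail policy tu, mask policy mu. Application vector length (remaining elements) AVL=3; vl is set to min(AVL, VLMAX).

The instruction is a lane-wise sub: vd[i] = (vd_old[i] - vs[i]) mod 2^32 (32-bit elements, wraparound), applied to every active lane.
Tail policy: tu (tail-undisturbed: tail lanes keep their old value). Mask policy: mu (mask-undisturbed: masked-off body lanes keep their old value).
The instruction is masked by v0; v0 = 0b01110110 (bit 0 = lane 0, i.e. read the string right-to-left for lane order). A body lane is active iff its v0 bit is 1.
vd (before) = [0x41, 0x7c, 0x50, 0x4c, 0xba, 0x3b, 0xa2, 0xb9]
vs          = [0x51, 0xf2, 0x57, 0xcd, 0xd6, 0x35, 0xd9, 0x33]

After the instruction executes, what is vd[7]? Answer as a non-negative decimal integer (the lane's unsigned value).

VLMAX = (256 × 1) / 32 = 8 lanes
AVL=3 ≤ VLMAX=8, so vl = 3
  i=0: mask-off/keep → 65
  i=1: sub(0x7c,0xf2) → 4294967178
  i=2: sub(0x50,0x57) → 4294967289
  i=3: tail/keep → 76
  i=4: tail/keep → 186
  i=5: tail/keep → 59
  i=6: tail/keep → 162
  i=7: tail/keep → 185

vd[7] = 185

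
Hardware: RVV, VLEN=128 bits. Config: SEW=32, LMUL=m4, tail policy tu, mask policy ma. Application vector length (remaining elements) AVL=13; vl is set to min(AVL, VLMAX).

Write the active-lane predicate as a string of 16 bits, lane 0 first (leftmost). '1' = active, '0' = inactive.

lanes per group: 128·4/32 = 16
vl ← min(13, 16) = 13
bits (lane 0 leftmost): 1111111111111000

predicate = 1111111111111000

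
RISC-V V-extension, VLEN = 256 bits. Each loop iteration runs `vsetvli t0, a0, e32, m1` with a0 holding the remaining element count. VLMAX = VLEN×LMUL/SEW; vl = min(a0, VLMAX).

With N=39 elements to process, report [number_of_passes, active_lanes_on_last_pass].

lanes per group: 256·1/32 = 8
iterations = ceil(39/8) = 5; final-pass vl = 7

[iterations, last_vl] = [5, 7]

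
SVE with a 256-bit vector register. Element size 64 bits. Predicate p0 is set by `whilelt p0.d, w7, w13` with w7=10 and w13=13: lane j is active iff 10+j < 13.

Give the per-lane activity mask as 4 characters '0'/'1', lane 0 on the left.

256-bit reg / 64-bit elem → 4 lanes
active while 10+j < 13, i.e. j ∈ [0,3) capped at 4 ⇒ 3
bits (lane 0 leftmost): 1110

predicate = 1110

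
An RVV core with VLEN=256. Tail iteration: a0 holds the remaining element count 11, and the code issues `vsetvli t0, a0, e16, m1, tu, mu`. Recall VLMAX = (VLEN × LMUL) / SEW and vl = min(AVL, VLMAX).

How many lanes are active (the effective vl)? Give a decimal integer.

vl = 11

VLMAX = (256 × 1) / 16 = 16 lanes
vl = min(AVL, VLMAX) = min(11, 16) = 11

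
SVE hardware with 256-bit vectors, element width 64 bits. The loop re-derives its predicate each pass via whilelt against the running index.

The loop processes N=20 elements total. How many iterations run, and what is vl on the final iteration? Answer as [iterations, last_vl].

lane count: 256 div 64 = 4
20 elements at 4/iter → 5 passes, remainder 4 on the last

[iterations, last_vl] = [5, 4]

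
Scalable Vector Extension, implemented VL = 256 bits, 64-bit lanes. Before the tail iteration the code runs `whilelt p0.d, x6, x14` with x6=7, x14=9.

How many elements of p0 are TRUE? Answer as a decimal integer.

lane count: 256 div 64 = 4
whilelt: lane j active iff 7+j < 9 → j < 2 → 2 active

vl = 2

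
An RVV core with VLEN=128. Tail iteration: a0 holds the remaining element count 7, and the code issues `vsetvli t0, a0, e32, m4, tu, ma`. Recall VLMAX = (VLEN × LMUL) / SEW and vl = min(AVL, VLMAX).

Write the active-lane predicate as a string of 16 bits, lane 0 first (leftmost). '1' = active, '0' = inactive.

VLMAX = (128 × 4) / 32 = 16 lanes
vl ← min(7, 16) = 7
bits (lane 0 leftmost): 1111111000000000

predicate = 1111111000000000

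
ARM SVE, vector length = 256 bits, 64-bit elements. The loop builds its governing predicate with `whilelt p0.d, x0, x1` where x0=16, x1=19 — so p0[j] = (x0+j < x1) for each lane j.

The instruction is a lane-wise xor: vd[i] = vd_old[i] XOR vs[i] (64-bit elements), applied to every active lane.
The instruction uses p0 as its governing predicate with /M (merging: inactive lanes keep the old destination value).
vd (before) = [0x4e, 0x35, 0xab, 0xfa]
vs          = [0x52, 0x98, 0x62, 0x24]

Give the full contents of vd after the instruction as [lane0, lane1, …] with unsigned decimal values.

lane count: 256 div 64 = 4
whilelt: lane j active iff 16+j < 19 → j < 3 → 3 active
vd[0] xor(0x4e,0x52) -> 0x1c
vd[1] xor(0x35,0x98) -> 0xad
vd[2] xor(0xab,0x62) -> 0xc9
vd[3] tail/keep -> 0xfa

vd = [28, 173, 201, 250]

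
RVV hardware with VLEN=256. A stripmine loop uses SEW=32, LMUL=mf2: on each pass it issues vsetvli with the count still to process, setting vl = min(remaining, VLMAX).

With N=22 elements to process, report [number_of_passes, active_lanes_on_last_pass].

[iterations, last_vl] = [6, 2]

lanes per group: 256·1/2/32 = 4
22 elements at 4/iter → 6 passes, remainder 2 on the last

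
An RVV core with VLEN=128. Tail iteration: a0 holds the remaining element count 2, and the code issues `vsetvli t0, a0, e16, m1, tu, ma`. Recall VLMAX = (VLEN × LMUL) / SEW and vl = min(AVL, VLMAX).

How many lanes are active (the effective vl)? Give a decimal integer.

VLMAX = VLEN×LMUL/SEW = 128×1/16 = 8
vl ← min(2, 8) = 2

vl = 2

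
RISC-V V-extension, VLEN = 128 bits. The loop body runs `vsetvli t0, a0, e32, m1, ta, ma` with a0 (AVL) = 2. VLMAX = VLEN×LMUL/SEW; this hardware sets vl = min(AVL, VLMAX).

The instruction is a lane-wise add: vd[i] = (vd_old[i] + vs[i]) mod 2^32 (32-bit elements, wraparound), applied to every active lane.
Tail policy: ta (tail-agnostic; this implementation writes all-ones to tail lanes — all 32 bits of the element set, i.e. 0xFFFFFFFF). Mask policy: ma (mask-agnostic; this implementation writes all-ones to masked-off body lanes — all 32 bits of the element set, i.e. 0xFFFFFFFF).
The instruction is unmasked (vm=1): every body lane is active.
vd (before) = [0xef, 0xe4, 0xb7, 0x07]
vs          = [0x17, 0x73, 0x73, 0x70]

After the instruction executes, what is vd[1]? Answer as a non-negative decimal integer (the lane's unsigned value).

lanes per group: 128·1/32 = 4
vl = min(AVL, VLMAX) = min(2, 4) = 2
vd[0] add(0xef,0x17) -> 0x106
vd[1] add(0xe4,0x73) -> 0x157
vd[2] tail/ones -> 0xffffffff
vd[3] tail/ones -> 0xffffffff

vd[1] = 343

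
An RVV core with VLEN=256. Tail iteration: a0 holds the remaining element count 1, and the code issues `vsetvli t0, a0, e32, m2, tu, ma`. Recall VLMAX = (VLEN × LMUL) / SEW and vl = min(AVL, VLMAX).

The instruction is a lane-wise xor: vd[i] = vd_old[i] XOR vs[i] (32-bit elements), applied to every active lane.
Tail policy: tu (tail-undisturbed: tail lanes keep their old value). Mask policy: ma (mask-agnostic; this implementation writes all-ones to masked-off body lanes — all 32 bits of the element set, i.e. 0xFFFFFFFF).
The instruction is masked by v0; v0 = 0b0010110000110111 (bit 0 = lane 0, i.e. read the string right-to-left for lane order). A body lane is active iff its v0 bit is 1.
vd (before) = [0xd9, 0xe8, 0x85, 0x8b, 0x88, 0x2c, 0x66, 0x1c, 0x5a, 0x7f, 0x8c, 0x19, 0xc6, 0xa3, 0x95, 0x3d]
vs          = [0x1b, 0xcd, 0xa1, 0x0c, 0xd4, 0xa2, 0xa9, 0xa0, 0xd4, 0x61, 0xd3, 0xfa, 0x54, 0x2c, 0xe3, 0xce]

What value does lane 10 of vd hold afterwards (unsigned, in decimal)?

lanes per group: 256·2/32 = 16
vl ← min(1, 16) = 1
vd[0] xor(0xd9,0x1b) -> 0xc2
vd[1] tail/keep -> 0xe8
vd[2] tail/keep -> 0x85
vd[3] tail/keep -> 0x8b
vd[4] tail/keep -> 0x88
vd[5] tail/keep -> 0x2c
vd[6] tail/keep -> 0x66
vd[7] tail/keep -> 0x1c
vd[8] tail/keep -> 0x5a
vd[9] tail/keep -> 0x7f
vd[10] tail/keep -> 0x8c
vd[11] tail/keep -> 0x19
vd[12] tail/keep -> 0xc6
vd[13] tail/keep -> 0xa3
vd[14] tail/keep -> 0x95
vd[15] tail/keep -> 0x3d

vd[10] = 140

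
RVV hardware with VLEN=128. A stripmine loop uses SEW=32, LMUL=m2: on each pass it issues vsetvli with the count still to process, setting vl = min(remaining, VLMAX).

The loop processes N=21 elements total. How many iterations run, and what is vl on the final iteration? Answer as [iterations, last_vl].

[iterations, last_vl] = [3, 5]

VLMAX = (128 × 2) / 32 = 8 lanes
N=21: ⌈21/8⌉ = 3 iters; last vl = 21 − 2×8 = 5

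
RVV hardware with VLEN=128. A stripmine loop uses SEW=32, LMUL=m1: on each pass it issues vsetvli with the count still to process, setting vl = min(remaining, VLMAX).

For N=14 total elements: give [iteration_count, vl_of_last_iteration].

[iterations, last_vl] = [4, 2]

lanes per group: 128·1/32 = 4
14 elements at 4/iter → 4 passes, remainder 2 on the last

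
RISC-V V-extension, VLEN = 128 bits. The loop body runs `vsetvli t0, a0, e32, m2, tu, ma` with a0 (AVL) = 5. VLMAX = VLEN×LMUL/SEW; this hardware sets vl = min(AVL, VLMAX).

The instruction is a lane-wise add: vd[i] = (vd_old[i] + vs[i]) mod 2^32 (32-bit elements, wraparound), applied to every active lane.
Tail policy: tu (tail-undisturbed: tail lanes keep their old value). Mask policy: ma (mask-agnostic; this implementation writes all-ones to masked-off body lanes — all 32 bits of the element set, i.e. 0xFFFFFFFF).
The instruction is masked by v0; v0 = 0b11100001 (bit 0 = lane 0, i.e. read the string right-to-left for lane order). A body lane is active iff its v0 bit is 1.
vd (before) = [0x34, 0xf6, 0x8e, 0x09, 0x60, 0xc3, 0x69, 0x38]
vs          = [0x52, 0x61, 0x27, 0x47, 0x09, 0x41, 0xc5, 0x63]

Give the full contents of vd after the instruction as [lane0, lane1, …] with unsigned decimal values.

VLMAX = (128 × 2) / 32 = 8 lanes
AVL=5 ≤ VLMAX=8, so vl = 5
[0] add(0x34,0x52) = 0x86
[1] mask-off/ones = 0xffffffff
[2] mask-off/ones = 0xffffffff
[3] mask-off/ones = 0xffffffff
[4] mask-off/ones = 0xffffffff
[5] tail/keep = 0xc3
[6] tail/keep = 0x69
[7] tail/keep = 0x38

vd = [134, 4294967295, 4294967295, 4294967295, 4294967295, 195, 105, 56]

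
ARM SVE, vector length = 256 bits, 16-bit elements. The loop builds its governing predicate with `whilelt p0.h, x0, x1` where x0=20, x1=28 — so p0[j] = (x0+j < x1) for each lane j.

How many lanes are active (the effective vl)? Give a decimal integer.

register lanes = 256/16 = 16
active while 20+j < 28, i.e. j ∈ [0,8) capped at 16 ⇒ 8

vl = 8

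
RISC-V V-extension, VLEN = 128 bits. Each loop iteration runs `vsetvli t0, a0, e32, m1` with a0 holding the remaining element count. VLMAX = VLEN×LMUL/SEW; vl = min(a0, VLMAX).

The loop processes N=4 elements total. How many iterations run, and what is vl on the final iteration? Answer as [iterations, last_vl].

[iterations, last_vl] = [1, 4]

VLMAX = VLEN×LMUL/SEW = 128×1/32 = 4
iterations = ceil(4/4) = 1; final-pass vl = 4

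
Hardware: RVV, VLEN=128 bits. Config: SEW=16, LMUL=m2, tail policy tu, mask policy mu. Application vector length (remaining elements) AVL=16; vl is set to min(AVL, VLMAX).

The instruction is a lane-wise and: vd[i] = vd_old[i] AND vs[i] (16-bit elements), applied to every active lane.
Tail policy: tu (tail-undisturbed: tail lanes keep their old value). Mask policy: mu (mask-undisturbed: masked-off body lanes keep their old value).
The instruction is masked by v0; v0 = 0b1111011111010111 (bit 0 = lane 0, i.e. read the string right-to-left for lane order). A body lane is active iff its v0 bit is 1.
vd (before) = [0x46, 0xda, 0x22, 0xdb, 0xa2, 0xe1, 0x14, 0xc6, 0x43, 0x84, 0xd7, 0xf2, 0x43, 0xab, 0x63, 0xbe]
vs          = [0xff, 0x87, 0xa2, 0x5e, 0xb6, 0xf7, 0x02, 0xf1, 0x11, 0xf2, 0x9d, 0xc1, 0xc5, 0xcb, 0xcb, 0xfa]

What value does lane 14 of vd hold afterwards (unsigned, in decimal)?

vd[14] = 67

VLMAX = VLEN×LMUL/SEW = 128×2/16 = 16
AVL=16 ≤ VLMAX=16, so vl = 16
lane  0: and(0x46,0xff) ⇒ 0x46
lane  1: and(0xda,0x87) ⇒ 0x82
lane  2: and(0x22,0xa2) ⇒ 0x22
lane  3: mask-off/keep ⇒ 0xdb
lane  4: and(0xa2,0xb6) ⇒ 0xa2
lane  5: mask-off/keep ⇒ 0xe1
lane  6: and(0x14,0x02) ⇒ 0x00
lane  7: and(0xc6,0xf1) ⇒ 0xc0
lane  8: and(0x43,0x11) ⇒ 0x01
lane  9: and(0x84,0xf2) ⇒ 0x80
lane 10: and(0xd7,0x9d) ⇒ 0x95
lane 11: mask-off/keep ⇒ 0xf2
lane 12: and(0x43,0xc5) ⇒ 0x41
lane 13: and(0xab,0xcb) ⇒ 0x8b
lane 14: and(0x63,0xcb) ⇒ 0x43
lane 15: and(0xbe,0xfa) ⇒ 0xba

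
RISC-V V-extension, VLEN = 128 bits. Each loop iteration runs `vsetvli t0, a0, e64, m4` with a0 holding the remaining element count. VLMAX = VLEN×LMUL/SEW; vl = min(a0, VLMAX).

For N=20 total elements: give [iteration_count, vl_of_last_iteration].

[iterations, last_vl] = [3, 4]

VLMAX = (128 × 4) / 64 = 8 lanes
20 elements at 8/iter → 3 passes, remainder 4 on the last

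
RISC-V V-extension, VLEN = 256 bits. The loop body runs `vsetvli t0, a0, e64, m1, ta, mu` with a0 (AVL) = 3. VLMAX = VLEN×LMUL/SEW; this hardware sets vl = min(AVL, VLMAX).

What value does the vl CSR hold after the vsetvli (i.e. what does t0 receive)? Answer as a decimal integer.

vl = 3

VLMAX = (256 × 1) / 64 = 4 lanes
vl = min(AVL, VLMAX) = min(3, 4) = 3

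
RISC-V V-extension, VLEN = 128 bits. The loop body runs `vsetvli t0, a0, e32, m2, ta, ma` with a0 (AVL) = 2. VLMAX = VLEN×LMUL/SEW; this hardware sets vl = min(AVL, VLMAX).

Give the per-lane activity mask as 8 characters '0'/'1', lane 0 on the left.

VLMAX = VLEN×LMUL/SEW = 128×2/32 = 8
vl = min(AVL, VLMAX) = min(2, 8) = 2
bits (lane 0 leftmost): 11000000

predicate = 11000000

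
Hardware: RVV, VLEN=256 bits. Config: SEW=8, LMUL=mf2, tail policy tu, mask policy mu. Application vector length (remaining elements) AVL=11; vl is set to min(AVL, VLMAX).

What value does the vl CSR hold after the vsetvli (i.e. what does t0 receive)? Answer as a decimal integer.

lanes per group: 256·1/2/8 = 16
vl ← min(11, 16) = 11

vl = 11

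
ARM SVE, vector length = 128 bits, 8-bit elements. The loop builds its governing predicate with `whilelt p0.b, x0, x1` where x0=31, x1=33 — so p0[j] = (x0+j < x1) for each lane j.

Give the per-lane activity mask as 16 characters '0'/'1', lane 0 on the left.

lane count: 128 div 8 = 16
p0[j] = (31+j < 33); true for j=0..1 → 2 lanes set
bits (lane 0 leftmost): 1100000000000000

predicate = 1100000000000000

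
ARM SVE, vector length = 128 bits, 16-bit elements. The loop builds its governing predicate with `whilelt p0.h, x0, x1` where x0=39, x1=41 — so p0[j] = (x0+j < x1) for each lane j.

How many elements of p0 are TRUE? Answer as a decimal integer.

vl = 2

128-bit reg / 16-bit elem → 8 lanes
p0[j] = (39+j < 41); true for j=0..1 → 2 lanes set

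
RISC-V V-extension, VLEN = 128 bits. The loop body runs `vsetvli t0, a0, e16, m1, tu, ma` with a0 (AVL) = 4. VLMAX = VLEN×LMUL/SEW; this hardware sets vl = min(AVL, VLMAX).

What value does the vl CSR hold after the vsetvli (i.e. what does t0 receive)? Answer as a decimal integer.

vl = 4

lanes per group: 128·1/16 = 8
AVL=4 ≤ VLMAX=8, so vl = 4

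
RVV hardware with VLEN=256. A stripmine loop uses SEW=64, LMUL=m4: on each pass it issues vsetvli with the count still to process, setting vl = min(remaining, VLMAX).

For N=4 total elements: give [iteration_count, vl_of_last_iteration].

VLMAX = (256 × 4) / 64 = 16 lanes
N=4: ⌈4/16⌉ = 1 iters; last vl = 4 − 0×16 = 4

[iterations, last_vl] = [1, 4]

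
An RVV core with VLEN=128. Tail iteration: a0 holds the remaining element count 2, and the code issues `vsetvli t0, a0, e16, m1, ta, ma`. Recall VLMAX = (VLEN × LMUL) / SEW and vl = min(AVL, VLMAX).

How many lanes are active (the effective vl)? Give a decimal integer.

vl = 2

VLMAX = (128 × 1) / 16 = 8 lanes
vl ← min(2, 8) = 2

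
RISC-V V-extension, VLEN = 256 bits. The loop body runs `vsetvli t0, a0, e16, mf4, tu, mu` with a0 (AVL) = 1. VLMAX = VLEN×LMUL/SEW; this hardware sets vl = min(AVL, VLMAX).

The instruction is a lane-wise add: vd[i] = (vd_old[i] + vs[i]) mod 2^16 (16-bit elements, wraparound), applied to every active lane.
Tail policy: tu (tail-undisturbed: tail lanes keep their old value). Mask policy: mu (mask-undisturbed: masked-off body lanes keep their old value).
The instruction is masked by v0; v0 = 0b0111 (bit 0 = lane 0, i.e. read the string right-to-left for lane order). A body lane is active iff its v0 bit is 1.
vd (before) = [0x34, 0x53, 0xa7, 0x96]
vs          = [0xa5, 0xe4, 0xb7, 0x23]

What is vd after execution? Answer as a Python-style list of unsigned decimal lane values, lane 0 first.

VLMAX = VLEN×LMUL/SEW = 256×1/4/16 = 4
AVL=1 ≤ VLMAX=4, so vl = 1
lane  0: add(0x34,0xa5) ⇒ 0xd9
lane  1: tail/keep ⇒ 0x53
lane  2: tail/keep ⇒ 0xa7
lane  3: tail/keep ⇒ 0x96

vd = [217, 83, 167, 150]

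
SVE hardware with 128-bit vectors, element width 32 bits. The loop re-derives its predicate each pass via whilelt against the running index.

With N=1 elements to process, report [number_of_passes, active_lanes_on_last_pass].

register lanes = 128/32 = 4
iterations = ceil(1/4) = 1; final-pass vl = 1

[iterations, last_vl] = [1, 1]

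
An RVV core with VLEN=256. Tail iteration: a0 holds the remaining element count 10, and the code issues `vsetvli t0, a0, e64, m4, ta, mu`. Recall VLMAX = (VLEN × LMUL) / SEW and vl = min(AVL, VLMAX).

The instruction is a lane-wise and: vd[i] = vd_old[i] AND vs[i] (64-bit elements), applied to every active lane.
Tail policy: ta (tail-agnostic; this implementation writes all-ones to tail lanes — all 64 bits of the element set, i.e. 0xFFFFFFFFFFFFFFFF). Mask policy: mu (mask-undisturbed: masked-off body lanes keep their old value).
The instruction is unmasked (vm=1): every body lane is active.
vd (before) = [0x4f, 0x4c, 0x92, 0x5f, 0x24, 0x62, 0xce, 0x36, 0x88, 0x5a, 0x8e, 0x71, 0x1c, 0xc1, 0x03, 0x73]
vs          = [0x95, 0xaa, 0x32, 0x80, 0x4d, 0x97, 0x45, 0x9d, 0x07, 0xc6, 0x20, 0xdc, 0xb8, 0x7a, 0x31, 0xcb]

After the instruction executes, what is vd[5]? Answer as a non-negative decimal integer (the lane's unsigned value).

lanes per group: 256·4/64 = 16
vl = min(AVL, VLMAX) = min(10, 16) = 10
[0] and(0x4f,0x95) = 0x05
[1] and(0x4c,0xaa) = 0x08
[2] and(0x92,0x32) = 0x12
[3] and(0x5f,0x80) = 0x00
[4] and(0x24,0x4d) = 0x04
[5] and(0x62,0x97) = 0x02
[6] and(0xce,0x45) = 0x44
[7] and(0x36,0x9d) = 0x14
[8] and(0x88,0x07) = 0x00
[9] and(0x5a,0xc6) = 0x42
[10] tail/ones = 0xffffffffffffffff
[11] tail/ones = 0xffffffffffffffff
[12] tail/ones = 0xffffffffffffffff
[13] tail/ones = 0xffffffffffffffff
[14] tail/ones = 0xffffffffffffffff
[15] tail/ones = 0xffffffffffffffff

vd[5] = 2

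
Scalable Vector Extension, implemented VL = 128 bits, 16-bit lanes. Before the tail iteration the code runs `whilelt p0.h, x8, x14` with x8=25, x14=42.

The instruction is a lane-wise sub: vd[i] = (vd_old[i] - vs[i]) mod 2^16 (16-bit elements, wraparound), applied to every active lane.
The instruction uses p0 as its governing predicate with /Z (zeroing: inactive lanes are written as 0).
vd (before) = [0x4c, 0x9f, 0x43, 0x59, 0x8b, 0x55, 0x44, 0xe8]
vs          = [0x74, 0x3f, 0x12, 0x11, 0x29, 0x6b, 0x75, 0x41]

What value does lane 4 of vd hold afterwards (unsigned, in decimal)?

lane count: 128 div 16 = 8
active while 25+j < 42, i.e. j ∈ [0,17) capped at 8 ⇒ 8
vd[0] sub(0x4c,0x74) -> 0xffd8
vd[1] sub(0x9f,0x3f) -> 0x60
vd[2] sub(0x43,0x12) -> 0x31
vd[3] sub(0x59,0x11) -> 0x48
vd[4] sub(0x8b,0x29) -> 0x62
vd[5] sub(0x55,0x6b) -> 0xffea
vd[6] sub(0x44,0x75) -> 0xffcf
vd[7] sub(0xe8,0x41) -> 0xa7

vd[4] = 98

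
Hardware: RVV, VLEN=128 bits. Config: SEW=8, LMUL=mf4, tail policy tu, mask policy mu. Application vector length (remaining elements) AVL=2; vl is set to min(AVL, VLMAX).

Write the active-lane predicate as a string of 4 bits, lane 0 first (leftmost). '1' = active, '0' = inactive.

VLMAX = VLEN×LMUL/SEW = 128×1/4/8 = 4
vl = min(AVL, VLMAX) = min(2, 4) = 2
bits (lane 0 leftmost): 1100

predicate = 1100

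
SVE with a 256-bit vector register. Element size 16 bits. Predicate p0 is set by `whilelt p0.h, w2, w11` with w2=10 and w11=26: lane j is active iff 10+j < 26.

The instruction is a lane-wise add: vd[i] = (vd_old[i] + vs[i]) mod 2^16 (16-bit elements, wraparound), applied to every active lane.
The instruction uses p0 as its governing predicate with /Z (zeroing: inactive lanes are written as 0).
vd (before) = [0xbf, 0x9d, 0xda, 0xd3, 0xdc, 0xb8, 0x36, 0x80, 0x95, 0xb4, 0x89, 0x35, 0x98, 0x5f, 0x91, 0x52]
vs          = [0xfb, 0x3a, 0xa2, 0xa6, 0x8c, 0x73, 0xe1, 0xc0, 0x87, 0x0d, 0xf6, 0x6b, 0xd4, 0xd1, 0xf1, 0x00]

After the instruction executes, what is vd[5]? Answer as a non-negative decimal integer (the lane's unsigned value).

256-bit reg / 16-bit elem → 16 lanes
active while 10+j < 26, i.e. j ∈ [0,16) capped at 16 ⇒ 16
vd[0] add(0xbf,0xfb) -> 0x1ba
vd[1] add(0x9d,0x3a) -> 0xd7
vd[2] add(0xda,0xa2) -> 0x17c
vd[3] add(0xd3,0xa6) -> 0x179
vd[4] add(0xdc,0x8c) -> 0x168
vd[5] add(0xb8,0x73) -> 0x12b
vd[6] add(0x36,0xe1) -> 0x117
vd[7] add(0x80,0xc0) -> 0x140
vd[8] add(0x95,0x87) -> 0x11c
vd[9] add(0xb4,0x0d) -> 0xc1
vd[10] add(0x89,0xf6) -> 0x17f
vd[11] add(0x35,0x6b) -> 0xa0
vd[12] add(0x98,0xd4) -> 0x16c
vd[13] add(0x5f,0xd1) -> 0x130
vd[14] add(0x91,0xf1) -> 0x182
vd[15] add(0x52,0x00) -> 0x52

vd[5] = 299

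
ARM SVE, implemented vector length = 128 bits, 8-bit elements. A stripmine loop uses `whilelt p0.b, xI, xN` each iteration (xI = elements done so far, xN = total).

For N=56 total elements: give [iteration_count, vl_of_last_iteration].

register lanes = 128/8 = 16
N=56: ⌈56/16⌉ = 4 iters; last vl = 56 − 3×16 = 8

[iterations, last_vl] = [4, 8]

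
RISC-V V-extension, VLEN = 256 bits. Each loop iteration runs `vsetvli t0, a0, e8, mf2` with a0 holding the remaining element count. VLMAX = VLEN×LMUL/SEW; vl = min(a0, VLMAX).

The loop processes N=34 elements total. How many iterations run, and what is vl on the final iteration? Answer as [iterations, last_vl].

lanes per group: 256·1/2/8 = 16
34 elements at 16/iter → 3 passes, remainder 2 on the last

[iterations, last_vl] = [3, 2]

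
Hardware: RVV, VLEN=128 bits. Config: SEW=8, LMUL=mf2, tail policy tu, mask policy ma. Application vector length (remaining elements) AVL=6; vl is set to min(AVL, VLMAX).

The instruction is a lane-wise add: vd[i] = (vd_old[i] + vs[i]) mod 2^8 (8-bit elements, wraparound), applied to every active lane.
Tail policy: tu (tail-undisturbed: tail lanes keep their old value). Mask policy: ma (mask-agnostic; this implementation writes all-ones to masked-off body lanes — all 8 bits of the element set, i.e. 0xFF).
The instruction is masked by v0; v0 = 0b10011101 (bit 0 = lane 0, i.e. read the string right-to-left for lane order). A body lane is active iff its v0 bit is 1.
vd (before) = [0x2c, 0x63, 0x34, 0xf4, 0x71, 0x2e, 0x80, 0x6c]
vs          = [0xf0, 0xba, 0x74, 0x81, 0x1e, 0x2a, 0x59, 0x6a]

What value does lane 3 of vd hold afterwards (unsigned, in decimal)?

vd[3] = 117

VLMAX = (128 × 1/2) / 8 = 8 lanes
vl = min(AVL, VLMAX) = min(6, 8) = 6
vd[0] add(0x2c,0xf0) -> 0x1c
vd[1] mask-off/ones -> 0xff
vd[2] add(0x34,0x74) -> 0xa8
vd[3] add(0xf4,0x81) -> 0x75
vd[4] add(0x71,0x1e) -> 0x8f
vd[5] mask-off/ones -> 0xff
vd[6] tail/keep -> 0x80
vd[7] tail/keep -> 0x6c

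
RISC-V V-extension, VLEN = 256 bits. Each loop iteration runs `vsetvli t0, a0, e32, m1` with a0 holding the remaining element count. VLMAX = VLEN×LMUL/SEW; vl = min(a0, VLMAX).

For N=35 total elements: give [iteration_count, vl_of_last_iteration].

[iterations, last_vl] = [5, 3]

VLMAX = VLEN×LMUL/SEW = 256×1/32 = 8
35 elements at 8/iter → 5 passes, remainder 3 on the last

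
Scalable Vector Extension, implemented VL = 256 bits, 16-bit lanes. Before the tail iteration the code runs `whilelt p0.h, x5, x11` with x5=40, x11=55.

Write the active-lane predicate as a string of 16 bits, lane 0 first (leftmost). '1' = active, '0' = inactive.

lane count: 256 div 16 = 16
whilelt: lane j active iff 40+j < 55 → j < 15 → 15 active
bits (lane 0 leftmost): 1111111111111110

predicate = 1111111111111110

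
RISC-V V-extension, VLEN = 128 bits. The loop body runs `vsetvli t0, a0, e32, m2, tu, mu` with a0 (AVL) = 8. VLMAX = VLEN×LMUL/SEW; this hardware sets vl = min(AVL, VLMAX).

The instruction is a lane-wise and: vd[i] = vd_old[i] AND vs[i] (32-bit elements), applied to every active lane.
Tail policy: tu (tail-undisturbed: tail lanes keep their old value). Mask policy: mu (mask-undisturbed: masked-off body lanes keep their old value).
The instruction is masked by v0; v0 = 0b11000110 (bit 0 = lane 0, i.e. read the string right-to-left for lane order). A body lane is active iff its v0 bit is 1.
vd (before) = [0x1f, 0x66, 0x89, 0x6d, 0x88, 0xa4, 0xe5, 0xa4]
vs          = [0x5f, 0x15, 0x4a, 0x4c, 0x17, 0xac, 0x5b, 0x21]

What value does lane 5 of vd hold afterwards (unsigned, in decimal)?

lanes per group: 128·2/32 = 8
vl ← min(8, 8) = 8
vd[0] mask-off/keep -> 0x1f
vd[1] and(0x66,0x15) -> 0x04
vd[2] and(0x89,0x4a) -> 0x08
vd[3] mask-off/keep -> 0x6d
vd[4] mask-off/keep -> 0x88
vd[5] mask-off/keep -> 0xa4
vd[6] and(0xe5,0x5b) -> 0x41
vd[7] and(0xa4,0x21) -> 0x20

vd[5] = 164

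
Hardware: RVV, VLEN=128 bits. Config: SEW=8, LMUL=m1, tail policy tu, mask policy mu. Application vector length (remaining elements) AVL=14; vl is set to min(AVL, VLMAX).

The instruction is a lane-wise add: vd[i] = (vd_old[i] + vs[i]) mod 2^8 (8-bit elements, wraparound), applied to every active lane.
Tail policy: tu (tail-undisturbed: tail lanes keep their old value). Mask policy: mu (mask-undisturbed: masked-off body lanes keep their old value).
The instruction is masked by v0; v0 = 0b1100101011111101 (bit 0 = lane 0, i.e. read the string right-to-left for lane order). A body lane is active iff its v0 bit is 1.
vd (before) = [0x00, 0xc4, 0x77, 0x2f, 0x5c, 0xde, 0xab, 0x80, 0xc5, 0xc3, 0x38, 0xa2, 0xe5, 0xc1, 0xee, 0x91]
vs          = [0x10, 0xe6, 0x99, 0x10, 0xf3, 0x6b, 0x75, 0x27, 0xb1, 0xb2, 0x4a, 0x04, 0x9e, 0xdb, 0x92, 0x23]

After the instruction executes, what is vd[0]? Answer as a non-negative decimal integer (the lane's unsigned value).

VLMAX = (128 × 1) / 8 = 16 lanes
AVL=14 ≤ VLMAX=16, so vl = 14
[0] add(0x00,0x10) = 0x10
[1] mask-off/keep = 0xc4
[2] add(0x77,0x99) = 0x10
[3] add(0x2f,0x10) = 0x3f
[4] add(0x5c,0xf3) = 0x4f
[5] add(0xde,0x6b) = 0x49
[6] add(0xab,0x75) = 0x20
[7] add(0x80,0x27) = 0xa7
[8] mask-off/keep = 0xc5
[9] add(0xc3,0xb2) = 0x75
[10] mask-off/keep = 0x38
[11] add(0xa2,0x04) = 0xa6
[12] mask-off/keep = 0xe5
[13] mask-off/keep = 0xc1
[14] tail/keep = 0xee
[15] tail/keep = 0x91

vd[0] = 16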